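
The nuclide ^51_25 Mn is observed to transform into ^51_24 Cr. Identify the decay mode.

beta-plus decay or electron capture

ΔA = 51 − 51 = 0; ΔZ = 24 − 25 = -1.
A is unchanged and Z drops by 1 — a proton has become a neutron (β⁺ emission or electron capture).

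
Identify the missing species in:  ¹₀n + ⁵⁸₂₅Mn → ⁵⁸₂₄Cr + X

proton

Conserve mass number: 1 + 58 = 58 + A, so A = 1.
Conserve atomic number: 0 + 25 = 24 + Z, so Z = 1.
A = 1 and Z = 1 is ¹₁H — a proton.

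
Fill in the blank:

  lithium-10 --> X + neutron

Conserve mass number: 10 = A + 1, so A = 9.
Conserve atomic number: 3 = Z + 0, so Z = 3.
Z = 3 is lithium, so the species is lithium-9.

Li-9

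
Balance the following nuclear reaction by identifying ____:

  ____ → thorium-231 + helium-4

U-235

Conserve mass number: A = 231 + 4, so A = 235.
Conserve atomic number: Z = 90 + 2, so Z = 92.
Z = 92 is uranium, so the species is uranium-235.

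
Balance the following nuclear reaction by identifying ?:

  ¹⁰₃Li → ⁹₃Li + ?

neutron

Conserve mass number: 10 = 9 + A, so A = 1.
Conserve atomic number: 3 = 3 + Z, so Z = 0.
A = 1 and Z = 0 is ¹₀n — a neutron.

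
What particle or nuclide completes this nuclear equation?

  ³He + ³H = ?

Li-6

Conserve mass number: 3 + 3 = A, so A = 6.
Conserve atomic number: 2 + 1 = Z, so Z = 3.
Z = 3 is lithium, so the species is ⁶Li.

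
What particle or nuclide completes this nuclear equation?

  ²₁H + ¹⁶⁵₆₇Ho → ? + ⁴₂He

Conserve mass number: 2 + 165 = A + 4, so A = 163.
Conserve atomic number: 1 + 67 = Z + 2, so Z = 66.
Z = 66 is dysprosium, so the species is ¹⁶³₆₆Dy.

Dy-163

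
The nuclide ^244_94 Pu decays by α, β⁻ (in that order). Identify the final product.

Np-240

Start: (A, Z) = (244, 94).
After α: (240, 92).
After β⁻: (240, 93).
Z = 93 is neptunium.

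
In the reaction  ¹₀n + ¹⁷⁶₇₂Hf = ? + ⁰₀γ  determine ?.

Hf-177

Conserve mass number: 1 + 176 = A + 0, so A = 177.
Conserve atomic number: 0 + 72 = Z + 0, so Z = 72.
Z = 72 is hafnium, so the species is ¹⁷⁷₇₂Hf.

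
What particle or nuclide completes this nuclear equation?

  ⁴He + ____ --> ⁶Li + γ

Conserve mass number: 4 + A = 6 + 0, so A = 2.
Conserve atomic number: 2 + Z = 3 + 0, so Z = 1.
A = 2 and Z = 1 is ²H — a deuteron.

deuteron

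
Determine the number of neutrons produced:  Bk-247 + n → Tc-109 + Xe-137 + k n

2

Conserve mass number: 248 = 109 + 137 + k, so k = 248 − 246 = 2.
Check atomic number: 97 = 43 + 54 + 0 = 97. ✓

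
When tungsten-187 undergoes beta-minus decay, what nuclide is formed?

Beta-minus decay: mass number changes by +0, atomic number by +1.
A: 187 = 187; Z: 74 + 1 = 75.
Z = 75 is rhenium, so the daughter is rhenium-187.

Re-187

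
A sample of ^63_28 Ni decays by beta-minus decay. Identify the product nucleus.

Beta-minus decay: mass number changes by +0, atomic number by +1.
A: 63 = 63; Z: 28 + 1 = 29.
Z = 29 is copper, so the daughter is ^63_29 Cu.

Cu-63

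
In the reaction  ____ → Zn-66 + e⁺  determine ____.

Ga-66

Conserve mass number: A = 66 + 0, so A = 66.
Conserve atomic number: Z = 30 + 1, so Z = 31.
Z = 31 is gallium, so the species is Ga-66.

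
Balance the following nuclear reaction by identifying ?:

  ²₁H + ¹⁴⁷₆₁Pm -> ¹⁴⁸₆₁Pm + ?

Conserve mass number: 2 + 147 = 148 + A, so A = 1.
Conserve atomic number: 1 + 61 = 61 + Z, so Z = 1.
A = 1 and Z = 1 is ¹₁H — a proton.

proton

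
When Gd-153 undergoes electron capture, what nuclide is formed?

Eu-153

Electron capture: mass number changes by +0, atomic number by -1.
A: 153 = 153; Z: 64 − 1 = 63.
Z = 63 is europium, so the daughter is Eu-153.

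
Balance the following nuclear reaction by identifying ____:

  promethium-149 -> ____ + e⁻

Conserve mass number: 149 = A + 0, so A = 149.
Conserve atomic number: 61 = Z − 1, so Z = 62.
Z = 62 is samarium, so the species is samarium-149.

Sm-149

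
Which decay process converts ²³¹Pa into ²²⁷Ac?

ΔA = 227 − 231 = -4; ΔZ = 89 − 91 = -2.
A drops by 4 and Z drops by 2 — the signature of alpha emission.

alpha decay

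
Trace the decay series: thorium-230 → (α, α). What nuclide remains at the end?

Rn-222

Start: (A, Z) = (230, 90).
After α: (226, 88).
After α: (222, 86).
Z = 86 is radon.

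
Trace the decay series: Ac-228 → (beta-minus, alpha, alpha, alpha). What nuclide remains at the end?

Start: (A, Z) = (228, 89).
After β⁻: (228, 90).
After α: (224, 88).
After α: (220, 86).
After α: (216, 84).
Z = 84 is polonium.

Po-216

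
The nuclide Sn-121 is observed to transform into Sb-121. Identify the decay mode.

ΔA = 121 − 121 = 0; ΔZ = 51 − 50 = +1.
A is unchanged and Z rises by 1 — a neutron has become a proton (β⁻ decay).

beta-minus decay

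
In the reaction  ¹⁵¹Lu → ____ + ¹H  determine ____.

Yb-150

Conserve mass number: 151 = A + 1, so A = 150.
Conserve atomic number: 71 = Z + 1, so Z = 70.
Z = 70 is ytterbium, so the species is ¹⁵⁰Yb.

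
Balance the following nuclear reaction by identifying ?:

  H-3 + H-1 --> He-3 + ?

Conserve mass number: 3 + 1 = 3 + A, so A = 1.
Conserve atomic number: 1 + 1 = 2 + Z, so Z = 0.
A = 1 and Z = 0 is n — a neutron.

neutron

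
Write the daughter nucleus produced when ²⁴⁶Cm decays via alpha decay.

Pu-242

Alpha decay: mass number changes by -4, atomic number by -2.
A: 246 − 4 = 242; Z: 96 − 2 = 94.
Z = 94 is plutonium, so the daughter is ²⁴²Pu.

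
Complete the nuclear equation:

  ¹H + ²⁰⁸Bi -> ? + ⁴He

Pb-205

Conserve mass number: 1 + 208 = A + 4, so A = 205.
Conserve atomic number: 1 + 83 = Z + 2, so Z = 82.
Z = 82 is lead, so the species is ²⁰⁵Pb.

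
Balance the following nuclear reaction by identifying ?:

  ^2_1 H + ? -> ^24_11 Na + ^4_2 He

Conserve mass number: 2 + A = 24 + 4, so A = 26.
Conserve atomic number: 1 + Z = 11 + 2, so Z = 12.
Z = 12 is magnesium, so the species is ^26_12 Mg.

Mg-26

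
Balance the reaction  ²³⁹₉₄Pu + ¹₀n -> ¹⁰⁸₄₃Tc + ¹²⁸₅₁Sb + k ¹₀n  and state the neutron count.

Conserve mass number: 240 = 108 + 128 + k, so k = 240 − 236 = 4.
Check atomic number: 94 = 43 + 51 + 0 = 94. ✓

4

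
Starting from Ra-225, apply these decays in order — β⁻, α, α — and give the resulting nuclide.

Start: (A, Z) = (225, 88).
After β⁻: (225, 89).
After α: (221, 87).
After α: (217, 85).
Z = 85 is astatine.

At-217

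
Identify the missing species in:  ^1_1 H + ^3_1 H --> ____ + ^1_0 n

Conserve mass number: 1 + 3 = A + 1, so A = 3.
Conserve atomic number: 1 + 1 = Z + 0, so Z = 2.
Z = 2 is helium, so the species is ^3_2 He.

He-3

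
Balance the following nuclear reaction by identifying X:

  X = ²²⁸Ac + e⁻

Conserve mass number: A = 228 + 0, so A = 228.
Conserve atomic number: Z = 89 − 1, so Z = 88.
Z = 88 is radium, so the species is ²²⁸Ra.

Ra-228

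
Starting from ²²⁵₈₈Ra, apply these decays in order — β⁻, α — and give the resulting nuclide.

Fr-221

Start: (A, Z) = (225, 88).
After β⁻: (225, 89).
After α: (221, 87).
Z = 87 is francium.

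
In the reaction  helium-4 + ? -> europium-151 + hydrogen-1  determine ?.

Conserve mass number: 4 + A = 151 + 1, so A = 148.
Conserve atomic number: 2 + Z = 63 + 1, so Z = 62.
Z = 62 is samarium, so the species is samarium-148.

Sm-148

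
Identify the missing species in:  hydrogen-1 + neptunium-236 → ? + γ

Pu-237

Conserve mass number: 1 + 236 = A + 0, so A = 237.
Conserve atomic number: 1 + 93 = Z + 0, so Z = 94.
Z = 94 is plutonium, so the species is plutonium-237.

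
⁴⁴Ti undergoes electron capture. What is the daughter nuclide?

Sc-44

Electron capture: mass number changes by +0, atomic number by -1.
A: 44 = 44; Z: 22 − 1 = 21.
Z = 21 is scandium, so the daughter is ⁴⁴Sc.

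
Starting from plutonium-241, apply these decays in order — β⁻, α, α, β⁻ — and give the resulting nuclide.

U-233

Start: (A, Z) = (241, 94).
After β⁻: (241, 95).
After α: (237, 93).
After α: (233, 91).
After β⁻: (233, 92).
Z = 92 is uranium.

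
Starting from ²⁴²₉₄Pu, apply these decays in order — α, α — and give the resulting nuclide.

Th-234

Start: (A, Z) = (242, 94).
After α: (238, 92).
After α: (234, 90).
Z = 90 is thorium.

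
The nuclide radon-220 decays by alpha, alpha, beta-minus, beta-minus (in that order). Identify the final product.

Start: (A, Z) = (220, 86).
After α: (216, 84).
After α: (212, 82).
After β⁻: (212, 83).
After β⁻: (212, 84).
Z = 84 is polonium.

Po-212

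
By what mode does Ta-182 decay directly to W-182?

ΔA = 182 − 182 = 0; ΔZ = 74 − 73 = +1.
A is unchanged and Z rises by 1 — a neutron has become a proton (β⁻ decay).

beta-minus decay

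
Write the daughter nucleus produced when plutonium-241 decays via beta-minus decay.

Beta-minus decay: mass number changes by +0, atomic number by +1.
A: 241 = 241; Z: 94 + 1 = 95.
Z = 95 is americium, so the daughter is americium-241.

Am-241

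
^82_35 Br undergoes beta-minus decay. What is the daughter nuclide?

Beta-minus decay: mass number changes by +0, atomic number by +1.
A: 82 = 82; Z: 35 + 1 = 36.
Z = 36 is krypton, so the daughter is ^82_36 Kr.

Kr-82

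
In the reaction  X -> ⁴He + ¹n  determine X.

Conserve mass number: A = 4 + 1, so A = 5.
Conserve atomic number: Z = 2 + 0, so Z = 2.
Z = 2 is helium, so the species is ⁵He.

He-5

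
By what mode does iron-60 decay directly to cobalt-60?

beta-minus decay

ΔA = 60 − 60 = 0; ΔZ = 27 − 26 = +1.
A is unchanged and Z rises by 1 — a neutron has become a proton (β⁻ decay).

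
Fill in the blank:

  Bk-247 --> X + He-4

Am-243

Conserve mass number: 247 = A + 4, so A = 243.
Conserve atomic number: 97 = Z + 2, so Z = 95.
Z = 95 is americium, so the species is Am-243.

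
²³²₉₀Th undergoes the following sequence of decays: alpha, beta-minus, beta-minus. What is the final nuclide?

Start: (A, Z) = (232, 90).
After α: (228, 88).
After β⁻: (228, 89).
After β⁻: (228, 90).
Z = 90 is thorium.

Th-228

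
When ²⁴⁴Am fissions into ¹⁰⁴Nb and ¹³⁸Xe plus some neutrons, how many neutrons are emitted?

2

Conserve mass number: 244 = 104 + 138 + k, so k = 244 − 242 = 2.
Check atomic number: 95 = 41 + 54 + 0 = 95. ✓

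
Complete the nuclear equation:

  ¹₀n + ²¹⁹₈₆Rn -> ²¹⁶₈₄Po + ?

alpha particle

Conserve mass number: 1 + 219 = 216 + A, so A = 4.
Conserve atomic number: 0 + 86 = 84 + Z, so Z = 2.
A = 4 and Z = 2 is ⁴₂He — an alpha particle.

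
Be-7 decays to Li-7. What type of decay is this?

ΔA = 7 − 7 = 0; ΔZ = 3 − 4 = -1.
A is unchanged and Z drops by 1 — a proton has become a neutron (β⁺ emission or electron capture).

beta-plus decay or electron capture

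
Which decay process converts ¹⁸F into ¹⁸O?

beta-plus decay or electron capture

ΔA = 18 − 18 = 0; ΔZ = 8 − 9 = -1.
A is unchanged and Z drops by 1 — a proton has become a neutron (β⁺ emission or electron capture).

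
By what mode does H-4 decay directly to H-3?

neutron emission

ΔA = 3 − 4 = -1; ΔZ = 1 − 1 = +0.
A drops by 1 with Z unchanged — a neutron was emitted.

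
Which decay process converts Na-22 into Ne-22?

ΔA = 22 − 22 = 0; ΔZ = 10 − 11 = -1.
A is unchanged and Z drops by 1 — a proton has become a neutron (β⁺ emission or electron capture).

beta-plus decay or electron capture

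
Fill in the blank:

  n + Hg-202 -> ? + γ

Hg-203

Conserve mass number: 1 + 202 = A + 0, so A = 203.
Conserve atomic number: 0 + 80 = Z + 0, so Z = 80.
Z = 80 is mercury, so the species is Hg-203.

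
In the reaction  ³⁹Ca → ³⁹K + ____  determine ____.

Conserve mass number: 39 = 39 + A, so A = 0.
Conserve atomic number: 20 = 19 + Z, so Z = 1.
A = 0 and Z = 1 is e⁺ — a positron.

positron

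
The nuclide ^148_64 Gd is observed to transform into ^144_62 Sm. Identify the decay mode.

ΔA = 144 − 148 = -4; ΔZ = 62 − 64 = -2.
A drops by 4 and Z drops by 2 — the signature of alpha emission.

alpha decay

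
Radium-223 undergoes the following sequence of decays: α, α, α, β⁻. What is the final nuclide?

Bi-211

Start: (A, Z) = (223, 88).
After α: (219, 86).
After α: (215, 84).
After α: (211, 82).
After β⁻: (211, 83).
Z = 83 is bismuth.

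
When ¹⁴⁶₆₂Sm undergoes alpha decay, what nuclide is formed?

Nd-142

Alpha decay: mass number changes by -4, atomic number by -2.
A: 146 − 4 = 142; Z: 62 − 2 = 60.
Z = 60 is neodymium, so the daughter is ¹⁴²₆₀Nd.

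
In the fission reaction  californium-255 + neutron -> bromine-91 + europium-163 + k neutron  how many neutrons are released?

Conserve mass number: 256 = 91 + 163 + k, so k = 256 − 254 = 2.
Check atomic number: 98 = 35 + 63 + 0 = 98. ✓

2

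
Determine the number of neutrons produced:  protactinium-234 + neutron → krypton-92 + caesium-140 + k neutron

3

Conserve mass number: 235 = 92 + 140 + k, so k = 235 − 232 = 3.
Check atomic number: 91 = 36 + 55 + 0 = 91. ✓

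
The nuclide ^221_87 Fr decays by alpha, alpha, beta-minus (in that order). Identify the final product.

Po-213

Start: (A, Z) = (221, 87).
After α: (217, 85).
After α: (213, 83).
After β⁻: (213, 84).
Z = 84 is polonium.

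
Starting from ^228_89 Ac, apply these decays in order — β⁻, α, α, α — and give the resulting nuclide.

Po-216

Start: (A, Z) = (228, 89).
After β⁻: (228, 90).
After α: (224, 88).
After α: (220, 86).
After α: (216, 84).
Z = 84 is polonium.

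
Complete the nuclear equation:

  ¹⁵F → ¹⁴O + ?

Conserve mass number: 15 = 14 + A, so A = 1.
Conserve atomic number: 9 = 8 + Z, so Z = 1.
A = 1 and Z = 1 is ¹H — a proton.

proton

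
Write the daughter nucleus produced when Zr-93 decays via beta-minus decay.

Beta-minus decay: mass number changes by +0, atomic number by +1.
A: 93 = 93; Z: 40 + 1 = 41.
Z = 41 is niobium, so the daughter is Nb-93.

Nb-93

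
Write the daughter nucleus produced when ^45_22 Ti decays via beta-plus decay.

Beta-plus decay: mass number changes by +0, atomic number by -1.
A: 45 = 45; Z: 22 − 1 = 21.
Z = 21 is scandium, so the daughter is ^45_21 Sc.

Sc-45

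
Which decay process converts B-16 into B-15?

neutron emission

ΔA = 15 − 16 = -1; ΔZ = 5 − 5 = +0.
A drops by 1 with Z unchanged — a neutron was emitted.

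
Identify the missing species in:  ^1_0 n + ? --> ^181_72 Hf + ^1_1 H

Conserve mass number: 1 + A = 181 + 1, so A = 181.
Conserve atomic number: 0 + Z = 72 + 1, so Z = 73.
Z = 73 is tantalum, so the species is ^181_73 Ta.

Ta-181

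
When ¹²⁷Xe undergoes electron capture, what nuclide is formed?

Electron capture: mass number changes by +0, atomic number by -1.
A: 127 = 127; Z: 54 − 1 = 53.
Z = 53 is iodine, so the daughter is ¹²⁷I.

I-127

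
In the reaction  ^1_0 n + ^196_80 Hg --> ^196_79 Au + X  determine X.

proton

Conserve mass number: 1 + 196 = 196 + A, so A = 1.
Conserve atomic number: 0 + 80 = 79 + Z, so Z = 1.
A = 1 and Z = 1 is ^1_1 H — a proton.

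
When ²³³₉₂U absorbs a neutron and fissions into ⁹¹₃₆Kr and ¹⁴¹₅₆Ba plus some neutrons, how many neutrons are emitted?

Conserve mass number: 234 = 91 + 141 + k, so k = 234 − 232 = 2.
Check atomic number: 92 = 36 + 56 + 0 = 92. ✓

2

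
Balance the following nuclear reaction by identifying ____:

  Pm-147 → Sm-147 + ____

Conserve mass number: 147 = 147 + A, so A = 0.
Conserve atomic number: 61 = 62 + Z, so Z = -1.
A = 0 and Z = -1 is e⁻ — a beta-minus particle.

beta-minus particle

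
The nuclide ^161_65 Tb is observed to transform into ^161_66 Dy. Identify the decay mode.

ΔA = 161 − 161 = 0; ΔZ = 66 − 65 = +1.
A is unchanged and Z rises by 1 — a neutron has become a proton (β⁻ decay).

beta-minus decay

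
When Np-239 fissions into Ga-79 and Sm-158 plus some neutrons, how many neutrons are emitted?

Conserve mass number: 239 = 79 + 158 + k, so k = 239 − 237 = 2.
Check atomic number: 93 = 31 + 62 + 0 = 93. ✓

2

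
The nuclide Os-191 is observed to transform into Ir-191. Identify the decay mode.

ΔA = 191 − 191 = 0; ΔZ = 77 − 76 = +1.
A is unchanged and Z rises by 1 — a neutron has become a proton (β⁻ decay).

beta-minus decay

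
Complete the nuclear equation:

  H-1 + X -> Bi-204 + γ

Conserve mass number: 1 + A = 204 + 0, so A = 203.
Conserve atomic number: 1 + Z = 83 + 0, so Z = 82.
Z = 82 is lead, so the species is Pb-203.

Pb-203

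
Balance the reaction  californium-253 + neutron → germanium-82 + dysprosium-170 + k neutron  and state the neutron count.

2

Conserve mass number: 254 = 82 + 170 + k, so k = 254 − 252 = 2.
Check atomic number: 98 = 32 + 66 + 0 = 98. ✓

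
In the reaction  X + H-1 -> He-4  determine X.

Conserve mass number: A + 1 = 4, so A = 3.
Conserve atomic number: Z + 1 = 2, so Z = 1.
A = 3 and Z = 1 is H-3 — a triton.

triton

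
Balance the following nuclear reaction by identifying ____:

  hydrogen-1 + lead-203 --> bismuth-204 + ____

gamma ray

Conserve mass number: 1 + 203 = 204 + A, so A = 0.
Conserve atomic number: 1 + 82 = 83 + Z, so Z = 0.
A = 0 and Z = 0 is γ — a gamma ray.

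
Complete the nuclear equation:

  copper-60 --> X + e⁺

Ni-60

Conserve mass number: 60 = A + 0, so A = 60.
Conserve atomic number: 29 = Z + 1, so Z = 28.
Z = 28 is nickel, so the species is nickel-60.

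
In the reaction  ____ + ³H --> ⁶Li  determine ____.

Conserve mass number: A + 3 = 6, so A = 3.
Conserve atomic number: Z + 1 = 3, so Z = 2.
Z = 2 is helium, so the species is ³He.

He-3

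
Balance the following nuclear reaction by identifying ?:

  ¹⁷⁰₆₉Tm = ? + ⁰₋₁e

Conserve mass number: 170 = A + 0, so A = 170.
Conserve atomic number: 69 = Z − 1, so Z = 70.
Z = 70 is ytterbium, so the species is ¹⁷⁰₇₀Yb.

Yb-170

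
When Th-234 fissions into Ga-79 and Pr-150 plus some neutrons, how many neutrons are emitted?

5

Conserve mass number: 234 = 79 + 150 + k, so k = 234 − 229 = 5.
Check atomic number: 90 = 31 + 59 + 0 = 90. ✓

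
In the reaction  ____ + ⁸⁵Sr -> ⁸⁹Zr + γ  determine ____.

alpha particle

Conserve mass number: A + 85 = 89 + 0, so A = 4.
Conserve atomic number: Z + 38 = 40 + 0, so Z = 2.
A = 4 and Z = 2 is ⁴He — an alpha particle.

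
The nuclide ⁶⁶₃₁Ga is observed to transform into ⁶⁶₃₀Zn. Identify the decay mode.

ΔA = 66 − 66 = 0; ΔZ = 30 − 31 = -1.
A is unchanged and Z drops by 1 — a proton has become a neutron (β⁺ emission or electron capture).

beta-plus decay or electron capture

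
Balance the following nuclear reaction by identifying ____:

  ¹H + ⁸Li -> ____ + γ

Be-9

Conserve mass number: 1 + 8 = A + 0, so A = 9.
Conserve atomic number: 1 + 3 = Z + 0, so Z = 4.
Z = 4 is beryllium, so the species is ⁹Be.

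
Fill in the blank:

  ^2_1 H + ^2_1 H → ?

He-4

Conserve mass number: 2 + 2 = A, so A = 4.
Conserve atomic number: 1 + 1 = Z, so Z = 2.
A = 4 and Z = 2 is ^4_2 He — an alpha particle.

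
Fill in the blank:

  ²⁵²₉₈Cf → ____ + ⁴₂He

Conserve mass number: 252 = A + 4, so A = 248.
Conserve atomic number: 98 = Z + 2, so Z = 96.
Z = 96 is curium, so the species is ²⁴⁸₉₆Cm.

Cm-248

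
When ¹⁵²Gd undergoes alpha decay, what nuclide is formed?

Alpha decay: mass number changes by -4, atomic number by -2.
A: 152 − 4 = 148; Z: 64 − 2 = 62.
Z = 62 is samarium, so the daughter is ¹⁴⁸Sm.

Sm-148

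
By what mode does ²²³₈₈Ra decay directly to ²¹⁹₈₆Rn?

alpha decay

ΔA = 219 − 223 = -4; ΔZ = 86 − 88 = -2.
A drops by 4 and Z drops by 2 — the signature of alpha emission.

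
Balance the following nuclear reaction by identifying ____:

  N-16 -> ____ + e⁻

Conserve mass number: 16 = A + 0, so A = 16.
Conserve atomic number: 7 = Z − 1, so Z = 8.
Z = 8 is oxygen, so the species is O-16.

O-16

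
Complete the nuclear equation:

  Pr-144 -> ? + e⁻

Conserve mass number: 144 = A + 0, so A = 144.
Conserve atomic number: 59 = Z − 1, so Z = 60.
Z = 60 is neodymium, so the species is Nd-144.

Nd-144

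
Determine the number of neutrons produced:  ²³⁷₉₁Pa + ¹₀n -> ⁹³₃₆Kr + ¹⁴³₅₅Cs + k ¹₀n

Conserve mass number: 238 = 93 + 143 + k, so k = 238 − 236 = 2.
Check atomic number: 91 = 36 + 55 + 0 = 91. ✓

2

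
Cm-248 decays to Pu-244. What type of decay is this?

alpha decay

ΔA = 244 − 248 = -4; ΔZ = 94 − 96 = -2.
A drops by 4 and Z drops by 2 — the signature of alpha emission.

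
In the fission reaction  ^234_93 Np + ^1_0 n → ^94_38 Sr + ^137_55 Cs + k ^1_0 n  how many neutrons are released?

Conserve mass number: 235 = 94 + 137 + k, so k = 235 − 231 = 4.
Check atomic number: 93 = 38 + 55 + 0 = 93. ✓

4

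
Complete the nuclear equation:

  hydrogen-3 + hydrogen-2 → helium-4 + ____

Conserve mass number: 3 + 2 = 4 + A, so A = 1.
Conserve atomic number: 1 + 1 = 2 + Z, so Z = 0.
A = 1 and Z = 0 is neutron — a neutron.

neutron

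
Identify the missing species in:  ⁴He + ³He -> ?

Be-7

Conserve mass number: 4 + 3 = A, so A = 7.
Conserve atomic number: 2 + 2 = Z, so Z = 4.
Z = 4 is beryllium, so the species is ⁷Be.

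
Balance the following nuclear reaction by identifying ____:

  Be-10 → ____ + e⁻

B-10

Conserve mass number: 10 = A + 0, so A = 10.
Conserve atomic number: 4 = Z − 1, so Z = 5.
Z = 5 is boron, so the species is B-10.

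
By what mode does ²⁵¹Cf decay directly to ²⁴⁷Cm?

ΔA = 247 − 251 = -4; ΔZ = 96 − 98 = -2.
A drops by 4 and Z drops by 2 — the signature of alpha emission.

alpha decay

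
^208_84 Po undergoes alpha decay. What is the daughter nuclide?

Alpha decay: mass number changes by -4, atomic number by -2.
A: 208 − 4 = 204; Z: 84 − 2 = 82.
Z = 82 is lead, so the daughter is ^204_82 Pb.

Pb-204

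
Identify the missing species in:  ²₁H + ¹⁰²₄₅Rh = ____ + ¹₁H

Rh-103

Conserve mass number: 2 + 102 = A + 1, so A = 103.
Conserve atomic number: 1 + 45 = Z + 1, so Z = 45.
Z = 45 is rhodium, so the species is ¹⁰³₄₅Rh.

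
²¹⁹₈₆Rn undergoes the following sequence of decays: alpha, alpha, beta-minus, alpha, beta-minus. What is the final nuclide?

Pb-207

Start: (A, Z) = (219, 86).
After α: (215, 84).
After α: (211, 82).
After β⁻: (211, 83).
After α: (207, 81).
After β⁻: (207, 82).
Z = 82 is lead.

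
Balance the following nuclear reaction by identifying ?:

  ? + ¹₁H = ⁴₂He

triton

Conserve mass number: A + 1 = 4, so A = 3.
Conserve atomic number: Z + 1 = 2, so Z = 1.
A = 3 and Z = 1 is ³₁H — a triton.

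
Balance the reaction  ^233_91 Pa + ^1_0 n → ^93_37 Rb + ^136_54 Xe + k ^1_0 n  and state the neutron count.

Conserve mass number: 234 = 93 + 136 + k, so k = 234 − 229 = 5.
Check atomic number: 91 = 37 + 54 + 0 = 91. ✓

5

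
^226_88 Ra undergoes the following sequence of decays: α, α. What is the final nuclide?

Start: (A, Z) = (226, 88).
After α: (222, 86).
After α: (218, 84).
Z = 84 is polonium.

Po-218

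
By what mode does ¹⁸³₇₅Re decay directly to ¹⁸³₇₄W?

ΔA = 183 − 183 = 0; ΔZ = 74 − 75 = -1.
A is unchanged and Z drops by 1 — a proton has become a neutron (β⁺ emission or electron capture).

beta-plus decay or electron capture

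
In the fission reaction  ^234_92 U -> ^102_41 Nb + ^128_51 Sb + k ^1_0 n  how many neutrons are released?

4

Conserve mass number: 234 = 102 + 128 + k, so k = 234 − 230 = 4.
Check atomic number: 92 = 41 + 51 + 0 = 92. ✓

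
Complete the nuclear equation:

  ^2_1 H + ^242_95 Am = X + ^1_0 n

Cm-243

Conserve mass number: 2 + 242 = A + 1, so A = 243.
Conserve atomic number: 1 + 95 = Z + 0, so Z = 96.
Z = 96 is curium, so the species is ^243_96 Cm.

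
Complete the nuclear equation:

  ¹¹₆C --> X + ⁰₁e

B-11

Conserve mass number: 11 = A + 0, so A = 11.
Conserve atomic number: 6 = Z + 1, so Z = 5.
Z = 5 is boron, so the species is ¹¹₅B.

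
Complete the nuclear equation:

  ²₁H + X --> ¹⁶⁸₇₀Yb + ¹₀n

Conserve mass number: 2 + A = 168 + 1, so A = 167.
Conserve atomic number: 1 + Z = 70 + 0, so Z = 69.
Z = 69 is thulium, so the species is ¹⁶⁷₆₉Tm.

Tm-167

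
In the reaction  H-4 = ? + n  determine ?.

Conserve mass number: 4 = A + 1, so A = 3.
Conserve atomic number: 1 = Z + 0, so Z = 1.
A = 3 and Z = 1 is H-3 — a triton.

H-3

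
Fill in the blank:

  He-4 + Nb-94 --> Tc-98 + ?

Conserve mass number: 4 + 94 = 98 + A, so A = 0.
Conserve atomic number: 2 + 41 = 43 + Z, so Z = 0.
A = 0 and Z = 0 is γ — a gamma ray.

gamma ray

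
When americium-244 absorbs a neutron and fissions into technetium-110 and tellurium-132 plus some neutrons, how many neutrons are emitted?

Conserve mass number: 245 = 110 + 132 + k, so k = 245 − 242 = 3.
Check atomic number: 95 = 43 + 52 + 0 = 95. ✓

3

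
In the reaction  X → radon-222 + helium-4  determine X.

Ra-226

Conserve mass number: A = 222 + 4, so A = 226.
Conserve atomic number: Z = 86 + 2, so Z = 88.
Z = 88 is radium, so the species is radium-226.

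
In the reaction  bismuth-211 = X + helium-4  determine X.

Conserve mass number: 211 = A + 4, so A = 207.
Conserve atomic number: 83 = Z + 2, so Z = 81.
Z = 81 is thallium, so the species is thallium-207.

Tl-207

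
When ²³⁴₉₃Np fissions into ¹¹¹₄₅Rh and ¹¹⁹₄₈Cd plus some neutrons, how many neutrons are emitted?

Conserve mass number: 234 = 111 + 119 + k, so k = 234 − 230 = 4.
Check atomic number: 93 = 45 + 48 + 0 = 93. ✓

4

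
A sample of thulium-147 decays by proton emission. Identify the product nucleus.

Proton emission: mass number changes by -1, atomic number by -1.
A: 147 − 1 = 146; Z: 69 − 1 = 68.
Z = 68 is erbium, so the daughter is erbium-146.

Er-146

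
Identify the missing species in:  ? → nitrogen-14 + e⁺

Conserve mass number: A = 14 + 0, so A = 14.
Conserve atomic number: Z = 7 + 1, so Z = 8.
Z = 8 is oxygen, so the species is oxygen-14.

O-14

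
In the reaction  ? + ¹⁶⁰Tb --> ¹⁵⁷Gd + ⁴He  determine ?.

proton

Conserve mass number: A + 160 = 157 + 4, so A = 1.
Conserve atomic number: Z + 65 = 64 + 2, so Z = 1.
A = 1 and Z = 1 is ¹H — a proton.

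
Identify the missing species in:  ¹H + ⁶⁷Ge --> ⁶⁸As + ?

Conserve mass number: 1 + 67 = 68 + A, so A = 0.
Conserve atomic number: 1 + 32 = 33 + Z, so Z = 0.
A = 0 and Z = 0 is γ — a gamma ray.

gamma ray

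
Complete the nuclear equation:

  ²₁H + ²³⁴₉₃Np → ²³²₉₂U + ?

Conserve mass number: 2 + 234 = 232 + A, so A = 4.
Conserve atomic number: 1 + 93 = 92 + Z, so Z = 2.
A = 4 and Z = 2 is ⁴₂He — an alpha particle.

alpha particle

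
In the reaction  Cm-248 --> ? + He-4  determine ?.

Conserve mass number: 248 = A + 4, so A = 244.
Conserve atomic number: 96 = Z + 2, so Z = 94.
Z = 94 is plutonium, so the species is Pu-244.

Pu-244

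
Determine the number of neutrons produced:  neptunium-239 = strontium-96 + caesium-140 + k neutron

Conserve mass number: 239 = 96 + 140 + k, so k = 239 − 236 = 3.
Check atomic number: 93 = 38 + 55 + 0 = 93. ✓

3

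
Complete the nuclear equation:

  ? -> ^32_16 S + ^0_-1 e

P-32

Conserve mass number: A = 32 + 0, so A = 32.
Conserve atomic number: Z = 16 − 1, so Z = 15.
Z = 15 is phosphorus, so the species is ^32_15 P.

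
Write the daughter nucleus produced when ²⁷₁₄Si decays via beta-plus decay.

Beta-plus decay: mass number changes by +0, atomic number by -1.
A: 27 = 27; Z: 14 − 1 = 13.
Z = 13 is aluminium, so the daughter is ²⁷₁₃Al.

Al-27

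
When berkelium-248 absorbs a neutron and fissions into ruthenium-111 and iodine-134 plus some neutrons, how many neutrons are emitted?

4

Conserve mass number: 249 = 111 + 134 + k, so k = 249 − 245 = 4.
Check atomic number: 97 = 44 + 53 + 0 = 97. ✓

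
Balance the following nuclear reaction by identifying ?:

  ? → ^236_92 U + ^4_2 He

Pu-240

Conserve mass number: A = 236 + 4, so A = 240.
Conserve atomic number: Z = 92 + 2, so Z = 94.
Z = 94 is plutonium, so the species is ^240_94 Pu.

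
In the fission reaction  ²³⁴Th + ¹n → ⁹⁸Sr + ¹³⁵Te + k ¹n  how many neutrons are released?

Conserve mass number: 235 = 98 + 135 + k, so k = 235 − 233 = 2.
Check atomic number: 90 = 38 + 52 + 0 = 90. ✓

2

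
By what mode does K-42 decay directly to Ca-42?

ΔA = 42 − 42 = 0; ΔZ = 20 − 19 = +1.
A is unchanged and Z rises by 1 — a neutron has become a proton (β⁻ decay).

beta-minus decay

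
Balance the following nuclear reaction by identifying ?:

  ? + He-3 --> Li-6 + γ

triton

Conserve mass number: A + 3 = 6 + 0, so A = 3.
Conserve atomic number: Z + 2 = 3 + 0, so Z = 1.
A = 3 and Z = 1 is H-3 — a triton.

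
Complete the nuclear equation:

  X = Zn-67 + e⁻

Conserve mass number: A = 67 + 0, so A = 67.
Conserve atomic number: Z = 30 − 1, so Z = 29.
Z = 29 is copper, so the species is Cu-67.

Cu-67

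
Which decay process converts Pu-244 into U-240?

alpha decay

ΔA = 240 − 244 = -4; ΔZ = 92 − 94 = -2.
A drops by 4 and Z drops by 2 — the signature of alpha emission.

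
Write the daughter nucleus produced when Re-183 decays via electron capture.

Electron capture: mass number changes by +0, atomic number by -1.
A: 183 = 183; Z: 75 − 1 = 74.
Z = 74 is tungsten, so the daughter is W-183.

W-183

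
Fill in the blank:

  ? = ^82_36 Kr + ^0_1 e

Rb-82

Conserve mass number: A = 82 + 0, so A = 82.
Conserve atomic number: Z = 36 + 1, so Z = 37.
Z = 37 is rubidium, so the species is ^82_37 Rb.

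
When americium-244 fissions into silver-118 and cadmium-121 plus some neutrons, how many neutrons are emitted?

5

Conserve mass number: 244 = 118 + 121 + k, so k = 244 − 239 = 5.
Check atomic number: 95 = 47 + 48 + 0 = 95. ✓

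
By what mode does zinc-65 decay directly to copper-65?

beta-plus decay or electron capture

ΔA = 65 − 65 = 0; ΔZ = 29 − 30 = -1.
A is unchanged and Z drops by 1 — a proton has become a neutron (β⁺ emission or electron capture).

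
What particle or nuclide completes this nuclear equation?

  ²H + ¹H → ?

He-3

Conserve mass number: 2 + 1 = A, so A = 3.
Conserve atomic number: 1 + 1 = Z, so Z = 2.
Z = 2 is helium, so the species is ³He.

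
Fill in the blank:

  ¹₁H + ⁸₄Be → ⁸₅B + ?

neutron

Conserve mass number: 1 + 8 = 8 + A, so A = 1.
Conserve atomic number: 1 + 4 = 5 + Z, so Z = 0.
A = 1 and Z = 0 is ¹₀n — a neutron.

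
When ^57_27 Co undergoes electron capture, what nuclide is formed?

Electron capture: mass number changes by +0, atomic number by -1.
A: 57 = 57; Z: 27 − 1 = 26.
Z = 26 is iron, so the daughter is ^57_26 Fe.

Fe-57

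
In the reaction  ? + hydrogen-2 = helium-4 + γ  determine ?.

Conserve mass number: A + 2 = 4 + 0, so A = 2.
Conserve atomic number: Z + 1 = 2 + 0, so Z = 1.
A = 2 and Z = 1 is hydrogen-2 — a deuteron.

deuteron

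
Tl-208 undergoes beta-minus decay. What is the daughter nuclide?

Beta-minus decay: mass number changes by +0, atomic number by +1.
A: 208 = 208; Z: 81 + 1 = 82.
Z = 82 is lead, so the daughter is Pb-208.

Pb-208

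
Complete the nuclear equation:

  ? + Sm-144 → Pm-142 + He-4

deuteron

Conserve mass number: A + 144 = 142 + 4, so A = 2.
Conserve atomic number: Z + 62 = 61 + 2, so Z = 1.
A = 2 and Z = 1 is H-2 — a deuteron.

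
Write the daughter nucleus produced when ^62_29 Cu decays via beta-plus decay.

Beta-plus decay: mass number changes by +0, atomic number by -1.
A: 62 = 62; Z: 29 − 1 = 28.
Z = 28 is nickel, so the daughter is ^62_28 Ni.

Ni-62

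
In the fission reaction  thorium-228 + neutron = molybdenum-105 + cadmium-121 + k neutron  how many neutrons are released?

Conserve mass number: 229 = 105 + 121 + k, so k = 229 − 226 = 3.
Check atomic number: 90 = 42 + 48 + 0 = 90. ✓

3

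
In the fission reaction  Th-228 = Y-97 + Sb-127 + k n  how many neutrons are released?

Conserve mass number: 228 = 97 + 127 + k, so k = 228 − 224 = 4.
Check atomic number: 90 = 39 + 51 + 0 = 90. ✓

4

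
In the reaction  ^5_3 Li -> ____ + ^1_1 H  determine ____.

Conserve mass number: 5 = A + 1, so A = 4.
Conserve atomic number: 3 = Z + 1, so Z = 2.
A = 4 and Z = 2 is ^4_2 He — an alpha particle.

He-4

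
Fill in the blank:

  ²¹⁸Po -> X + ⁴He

Pb-214

Conserve mass number: 218 = A + 4, so A = 214.
Conserve atomic number: 84 = Z + 2, so Z = 82.
Z = 82 is lead, so the species is ²¹⁴Pb.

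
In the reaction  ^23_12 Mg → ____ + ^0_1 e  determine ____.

Na-23

Conserve mass number: 23 = A + 0, so A = 23.
Conserve atomic number: 12 = Z + 1, so Z = 11.
Z = 11 is sodium, so the species is ^23_11 Na.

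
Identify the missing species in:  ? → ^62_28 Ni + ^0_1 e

Cu-62

Conserve mass number: A = 62 + 0, so A = 62.
Conserve atomic number: Z = 28 + 1, so Z = 29.
Z = 29 is copper, so the species is ^62_29 Cu.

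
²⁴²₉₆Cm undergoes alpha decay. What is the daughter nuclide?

Alpha decay: mass number changes by -4, atomic number by -2.
A: 242 − 4 = 238; Z: 96 − 2 = 94.
Z = 94 is plutonium, so the daughter is ²³⁸₉₄Pu.

Pu-238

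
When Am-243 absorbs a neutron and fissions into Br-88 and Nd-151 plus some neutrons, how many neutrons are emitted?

5

Conserve mass number: 244 = 88 + 151 + k, so k = 244 − 239 = 5.
Check atomic number: 95 = 35 + 60 + 0 = 95. ✓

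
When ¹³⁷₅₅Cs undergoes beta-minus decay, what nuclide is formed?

Beta-minus decay: mass number changes by +0, atomic number by +1.
A: 137 = 137; Z: 55 + 1 = 56.
Z = 56 is barium, so the daughter is ¹³⁷₅₆Ba.

Ba-137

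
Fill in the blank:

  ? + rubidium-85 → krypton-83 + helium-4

Conserve mass number: A + 85 = 83 + 4, so A = 2.
Conserve atomic number: Z + 37 = 36 + 2, so Z = 1.
A = 2 and Z = 1 is hydrogen-2 — a deuteron.

deuteron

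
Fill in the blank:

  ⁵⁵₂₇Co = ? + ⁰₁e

Conserve mass number: 55 = A + 0, so A = 55.
Conserve atomic number: 27 = Z + 1, so Z = 26.
Z = 26 is iron, so the species is ⁵⁵₂₆Fe.

Fe-55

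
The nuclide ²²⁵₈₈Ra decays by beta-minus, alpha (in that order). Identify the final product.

Start: (A, Z) = (225, 88).
After β⁻: (225, 89).
After α: (221, 87).
Z = 87 is francium.

Fr-221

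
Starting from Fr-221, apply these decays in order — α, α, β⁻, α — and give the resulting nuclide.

Pb-209

Start: (A, Z) = (221, 87).
After α: (217, 85).
After α: (213, 83).
After β⁻: (213, 84).
After α: (209, 82).
Z = 82 is lead.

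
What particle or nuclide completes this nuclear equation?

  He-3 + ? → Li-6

Conserve mass number: 3 + A = 6, so A = 3.
Conserve atomic number: 2 + Z = 3, so Z = 1.
A = 3 and Z = 1 is H-3 — a triton.

triton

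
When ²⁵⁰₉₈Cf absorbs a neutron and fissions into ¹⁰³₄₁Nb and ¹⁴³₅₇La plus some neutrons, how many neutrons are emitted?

Conserve mass number: 251 = 103 + 143 + k, so k = 251 − 246 = 5.
Check atomic number: 98 = 41 + 57 + 0 = 98. ✓

5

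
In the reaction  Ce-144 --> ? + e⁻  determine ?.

Pr-144

Conserve mass number: 144 = A + 0, so A = 144.
Conserve atomic number: 58 = Z − 1, so Z = 59.
Z = 59 is praseodymium, so the species is Pr-144.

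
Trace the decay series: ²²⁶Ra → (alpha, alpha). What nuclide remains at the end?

Start: (A, Z) = (226, 88).
After α: (222, 86).
After α: (218, 84).
Z = 84 is polonium.

Po-218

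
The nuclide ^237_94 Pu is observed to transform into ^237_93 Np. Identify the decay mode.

beta-plus decay or electron capture

ΔA = 237 − 237 = 0; ΔZ = 93 − 94 = -1.
A is unchanged and Z drops by 1 — a proton has become a neutron (β⁺ emission or electron capture).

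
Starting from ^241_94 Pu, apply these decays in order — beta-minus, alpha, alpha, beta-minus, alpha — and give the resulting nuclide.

Start: (A, Z) = (241, 94).
After β⁻: (241, 95).
After α: (237, 93).
After α: (233, 91).
After β⁻: (233, 92).
After α: (229, 90).
Z = 90 is thorium.

Th-229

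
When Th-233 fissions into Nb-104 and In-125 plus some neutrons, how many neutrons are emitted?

4

Conserve mass number: 233 = 104 + 125 + k, so k = 233 − 229 = 4.
Check atomic number: 90 = 41 + 49 + 0 = 90. ✓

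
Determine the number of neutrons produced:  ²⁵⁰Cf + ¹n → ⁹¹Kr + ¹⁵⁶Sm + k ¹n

4

Conserve mass number: 251 = 91 + 156 + k, so k = 251 − 247 = 4.
Check atomic number: 98 = 36 + 62 + 0 = 98. ✓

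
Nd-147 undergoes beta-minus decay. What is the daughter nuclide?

Pm-147

Beta-minus decay: mass number changes by +0, atomic number by +1.
A: 147 = 147; Z: 60 + 1 = 61.
Z = 61 is promethium, so the daughter is Pm-147.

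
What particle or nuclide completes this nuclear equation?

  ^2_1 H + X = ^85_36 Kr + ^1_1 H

Kr-84

Conserve mass number: 2 + A = 85 + 1, so A = 84.
Conserve atomic number: 1 + Z = 36 + 1, so Z = 36.
Z = 36 is krypton, so the species is ^84_36 Kr.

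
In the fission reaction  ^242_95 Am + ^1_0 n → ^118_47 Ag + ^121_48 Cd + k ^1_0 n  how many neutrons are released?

Conserve mass number: 243 = 118 + 121 + k, so k = 243 − 239 = 4.
Check atomic number: 95 = 47 + 48 + 0 = 95. ✓

4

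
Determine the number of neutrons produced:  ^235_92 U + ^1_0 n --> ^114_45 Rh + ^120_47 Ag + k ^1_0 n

Conserve mass number: 236 = 114 + 120 + k, so k = 236 − 234 = 2.
Check atomic number: 92 = 45 + 47 + 0 = 92. ✓

2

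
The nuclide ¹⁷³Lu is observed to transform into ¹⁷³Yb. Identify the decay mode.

ΔA = 173 − 173 = 0; ΔZ = 70 − 71 = -1.
A is unchanged and Z drops by 1 — a proton has become a neutron (β⁺ emission or electron capture).

beta-plus decay or electron capture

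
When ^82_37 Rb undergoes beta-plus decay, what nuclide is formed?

Beta-plus decay: mass number changes by +0, atomic number by -1.
A: 82 = 82; Z: 37 − 1 = 36.
Z = 36 is krypton, so the daughter is ^82_36 Kr.

Kr-82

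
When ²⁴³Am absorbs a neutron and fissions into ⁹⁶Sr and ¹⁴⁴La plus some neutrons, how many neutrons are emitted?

4

Conserve mass number: 244 = 96 + 144 + k, so k = 244 − 240 = 4.
Check atomic number: 95 = 38 + 57 + 0 = 95. ✓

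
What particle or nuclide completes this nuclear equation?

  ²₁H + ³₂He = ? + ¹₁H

Conserve mass number: 2 + 3 = A + 1, so A = 4.
Conserve atomic number: 1 + 2 = Z + 1, so Z = 2.
A = 4 and Z = 2 is ⁴₂He — an alpha particle.

He-4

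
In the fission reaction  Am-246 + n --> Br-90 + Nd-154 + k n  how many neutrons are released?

Conserve mass number: 247 = 90 + 154 + k, so k = 247 − 244 = 3.
Check atomic number: 95 = 35 + 60 + 0 = 95. ✓

3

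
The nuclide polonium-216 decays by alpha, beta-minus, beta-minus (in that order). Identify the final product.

Start: (A, Z) = (216, 84).
After α: (212, 82).
After β⁻: (212, 83).
After β⁻: (212, 84).
Z = 84 is polonium.

Po-212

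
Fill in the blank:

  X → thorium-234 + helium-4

Conserve mass number: A = 234 + 4, so A = 238.
Conserve atomic number: Z = 90 + 2, so Z = 92.
Z = 92 is uranium, so the species is uranium-238.

U-238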